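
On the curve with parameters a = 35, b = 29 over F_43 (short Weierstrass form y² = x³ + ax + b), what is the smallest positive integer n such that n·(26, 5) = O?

2P: tangent at (26, 5): λ = (3·26² + 35)/(2·5) ≡ 42/10. 10⁻¹ ≡ 13 (mod 43) since 10·13 = 130 ≡ 1, so λ ≡ 42·13 ≡ 30.
  x = λ² - 26 - 26 = 900 - 52 ≡ 31; y = λ·(26 - 31) - 5 ≡ 17. → (31, 17)
3P: (31, 17) + (26, 5). λ = (5 - 17)/(26 - 31) ≡ 31/38 mod 43. 38⁻¹ ≡ 17 (mod 43) since 38·17 = 646 ≡ 1, so λ ≡ 11.
  x = λ² - 31 - 26 = 121 - 57 ≡ 21; y = λ·(31 - 21) - 17 ≡ 7. → (21, 7)
4P: (21, 7) + (26, 5). λ = (5 - 7)/(26 - 21) ≡ 41/5 mod 43. 5⁻¹ ≡ 26 (mod 43), so λ ≡ 34.
  x = λ² - 21 - 26 = 1156 - 47 ≡ 34; y = λ·(21 - 34) - 7 ≡ 24. → (34, 24)
5P: (34, 24) + (26, 5). λ = (5 - 24)/(26 - 34) ≡ 24/35 mod 43. 35⁻¹ ≡ 16 (mod 43), so λ ≡ 40.
  x = λ² - 34 - 26 = 1600 - 60 ≡ 35; y = λ·(34 - 35) - 24 ≡ 22. → (35, 22)
6P: (35, 22) + (26, 5). λ = (5 - 22)/(26 - 35) ≡ 26/34 mod 43. 34⁻¹ ≡ 19 (mod 43), so λ ≡ 21.
  x = λ² - 35 - 26 = 441 - 61 ≡ 36; y = λ·(35 - 36) - 22 ≡ 0. → (36, 0)
7P: (36, 0) + (26, 5). λ = (5 - 0)/(26 - 36) ≡ 5/33 mod 43. 33⁻¹ ≡ 30 (mod 43), so λ ≡ 21.
  x = λ² - 36 - 26 = 441 - 62 ≡ 35; y = λ·(36 - 35) - 0 ≡ 21. → (35, 21)
8P: (35, 21) + (26, 5). λ = (5 - 21)/(26 - 35) ≡ 27/34 mod 43. 34⁻¹ ≡ 19 (mod 43) since 34·19 = 646 ≡ 1, so λ ≡ 40.
  x = λ² - 35 - 26 = 1600 - 61 ≡ 34; y = λ·(35 - 34) - 21 ≡ 19. → (34, 19)
9P: (34, 19) + (26, 5). λ = (5 - 19)/(26 - 34) ≡ 29/35 mod 43. 35⁻¹ ≡ 16 (mod 43) since 35·16 = 560 ≡ 1, so λ ≡ 34.
  x = λ² - 34 - 26 = 1156 - 60 ≡ 21; y = λ·(34 - 21) - 19 ≡ 36. → (21, 36)
10P: (21, 36) + (26, 5). λ = (5 - 36)/(26 - 21) ≡ 12/5 mod 43. 5⁻¹ ≡ 26 (mod 43) since 5·26 = 130 ≡ 1, so λ ≡ 11.
  x = λ² - 21 - 26 = 121 - 47 ≡ 31; y = λ·(21 - 31) - 36 ≡ 26. → (31, 26)
11P: (31, 26) + (26, 5). λ = (5 - 26)/(26 - 31) ≡ 22/38 mod 43. 38⁻¹ ≡ 17 (mod 43), so λ ≡ 30.
  x = λ² - 31 - 26 = 900 - 57 ≡ 26; y = λ·(31 - 26) - 26 ≡ 38. → (26, 38)
12P: (26, 38) + (26, 5): same x and y₁ ≡ -y₂, so the sum is O.
12P = O, so the order is 12.

12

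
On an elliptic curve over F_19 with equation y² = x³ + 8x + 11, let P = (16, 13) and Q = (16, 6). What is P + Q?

O

The two points share x = 16 and their y-coordinates satisfy 13 + 6 ≡ 0 (mod 19), so they are inverses. Their sum is O.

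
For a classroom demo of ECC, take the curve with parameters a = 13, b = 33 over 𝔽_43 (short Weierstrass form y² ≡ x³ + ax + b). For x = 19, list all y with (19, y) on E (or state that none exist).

1, 42

x³ + 13x + 33 = 7139 ≡ 1 (mod 43).
Square roots of 1 mod 43: 1 and 42 (since 1² = 1 ≡ 1).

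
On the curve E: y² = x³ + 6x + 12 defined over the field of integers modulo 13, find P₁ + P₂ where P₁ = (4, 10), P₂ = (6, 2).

(4, 10) + (6, 2). λ = (2 - 10)/(6 - 4) ≡ 5/2 mod 13. 2⁻¹ ≡ 7 (mod 13), so λ ≡ 9.
  x = λ² - 4 - 6 = 81 - 10 ≡ 6; y = λ·(4 - 6) - 10 ≡ 11. → (6, 11)

(6, 11)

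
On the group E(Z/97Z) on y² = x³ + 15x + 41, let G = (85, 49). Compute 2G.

(13, 28)

tangent at (85, 49): λ = (3·85² + 15)/(2·49) ≡ 59/1. 1⁻¹ ≡ 1 (mod 97) since 1·1 = 1 ≡ 1, so λ ≡ 59·1 ≡ 59.
  x = λ² - 85 - 85 = 3481 - 170 ≡ 13; y = λ·(85 - 13) - 49 ≡ 28. → (13, 28)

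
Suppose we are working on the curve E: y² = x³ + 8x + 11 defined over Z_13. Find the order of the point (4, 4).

2P: tangent at (4, 4): λ = (3·4² + 8)/(2·4) ≡ 4/8. 8⁻¹ ≡ 5 (mod 13), so λ ≡ 4·5 ≡ 7.
  x = λ² - 4 - 4 = 49 - 8 ≡ 2; y = λ·(4 - 2) - 4 ≡ 10. → (2, 10)
3P: (2, 10) + (4, 4). λ = (4 - 10)/(4 - 2) ≡ 7/2 mod 13. 2⁻¹ ≡ 7 (mod 13), so λ ≡ 10.
  x = λ² - 2 - 4 = 100 - 6 ≡ 3; y = λ·(2 - 3) - 10 ≡ 6. → (3, 6)
4P: (3, 6) + (4, 4). λ = (4 - 6)/(4 - 3) ≡ 11/1 mod 13. 1⁻¹ ≡ 1 (mod 13) since 1·1 = 1 ≡ 1, so λ ≡ 11.
  x = λ² - 3 - 4 = 121 - 7 ≡ 10; y = λ·(3 - 10) - 6 ≡ 8. → (10, 8)
5P: (10, 8) + (4, 4). λ = (4 - 8)/(4 - 10) ≡ 9/7 mod 13. 7⁻¹ ≡ 2 (mod 13), so λ ≡ 5.
  x = λ² - 10 - 4 = 25 - 14 ≡ 11; y = λ·(10 - 11) - 8 ≡ 0. → (11, 0)
6P: (11, 0) + (4, 4). λ = (4 - 0)/(4 - 11) ≡ 4/6 mod 13. 6⁻¹ ≡ 11 (mod 13) since 6·11 = 66 ≡ 1, so λ ≡ 5.
  x = λ² - 11 - 4 = 25 - 15 ≡ 10; y = λ·(11 - 10) - 0 ≡ 5. → (10, 5)
7P: (10, 5) + (4, 4). λ = (4 - 5)/(4 - 10) ≡ 12/7 mod 13. 7⁻¹ ≡ 2 (mod 13) since 7·2 = 14 ≡ 1, so λ ≡ 11.
  x = λ² - 10 - 4 = 121 - 14 ≡ 3; y = λ·(10 - 3) - 5 ≡ 7. → (3, 7)
8P: (3, 7) + (4, 4). λ = (4 - 7)/(4 - 3) ≡ 10/1 mod 13. 1⁻¹ ≡ 1 (mod 13), so λ ≡ 10.
  x = λ² - 3 - 4 = 100 - 7 ≡ 2; y = λ·(3 - 2) - 7 ≡ 3. → (2, 3)
9P: (2, 3) + (4, 4). λ = (4 - 3)/(4 - 2) ≡ 1/2 mod 13. 2⁻¹ ≡ 7 (mod 13), so λ ≡ 7.
  x = λ² - 2 - 4 = 49 - 6 ≡ 4; y = λ·(2 - 4) - 3 ≡ 9. → (4, 9)
10P: (4, 9) + (4, 4): same x and y₁ ≡ -y₂, so the sum is O.
10P = O, so the order is 10.

10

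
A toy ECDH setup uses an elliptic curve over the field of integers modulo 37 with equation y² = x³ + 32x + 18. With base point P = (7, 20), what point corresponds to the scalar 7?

(2, 33)

Repeated addition: build up to 7P.
2P: tangent at (7, 20): λ = (3·7² + 32)/(2·20) ≡ 31/3. 3⁻¹ ≡ 25 (mod 37) since 3·25 = 75 ≡ 1, so λ ≡ 31·25 ≡ 35.
  x = λ² - 7 - 7 = 1225 - 14 ≡ 27; y = λ·(7 - 27) - 20 ≡ 20. → (27, 20)
3P: (27, 20) + (7, 20). λ = (20 - 20)/(7 - 27) ≡ 0/17 mod 37. 17⁻¹ ≡ 24 (mod 37) since 17·24 = 408 ≡ 1, so λ ≡ 0.
  x = λ² - 27 - 7 = 0 - 34 ≡ 3; y = λ·(27 - 3) - 20 ≡ 17. → (3, 17)
4P: (3, 17) + (7, 20). λ = (20 - 17)/(7 - 3) ≡ 3/4 mod 37. 4⁻¹ ≡ 28 (mod 37), so λ ≡ 10.
  x = λ² - 3 - 7 = 100 - 10 ≡ 16; y = λ·(3 - 16) - 17 ≡ 1. → (16, 1)
5P: (16, 1) + (7, 20). λ = (20 - 1)/(7 - 16) ≡ 19/28 mod 37. 28⁻¹ ≡ 4 (mod 37), so λ ≡ 2.
  x = λ² - 16 - 7 = 4 - 23 ≡ 18; y = λ·(16 - 18) - 1 ≡ 32. → (18, 32)
6P: (18, 32) + (7, 20). λ = (20 - 32)/(7 - 18) ≡ 25/26 mod 37. 26⁻¹ ≡ 10 (mod 37) since 26·10 = 260 ≡ 1, so λ ≡ 28.
  x = λ² - 18 - 7 = 784 - 25 ≡ 19; y = λ·(18 - 19) - 32 ≡ 14. → (19, 14)
7P: (19, 14) + (7, 20). λ = (20 - 14)/(7 - 19) ≡ 6/25 mod 37. 25⁻¹ ≡ 3 (mod 37), so λ ≡ 18.
  x = λ² - 19 - 7 = 324 - 26 ≡ 2; y = λ·(19 - 2) - 14 ≡ 33. → (2, 33)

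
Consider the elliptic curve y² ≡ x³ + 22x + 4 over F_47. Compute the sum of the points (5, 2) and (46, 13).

(32, 24)

(5, 2) + (46, 13). λ = (13 - 2)/(46 - 5) ≡ 11/41 mod 47. 41⁻¹ ≡ 39 (mod 47), so λ ≡ 6.
  x = λ² - 5 - 46 = 36 - 51 ≡ 32; y = λ·(5 - 32) - 2 ≡ 24. → (32, 24)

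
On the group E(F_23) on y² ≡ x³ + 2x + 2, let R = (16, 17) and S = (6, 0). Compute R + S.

(17, 2)

(16, 17) + (6, 0). λ = (0 - 17)/(6 - 16) ≡ 6/13 mod 23. 13⁻¹ ≡ 16 (mod 23) since 13·16 = 208 ≡ 1, so λ ≡ 4.
  x = λ² - 16 - 6 = 16 - 22 ≡ 17; y = λ·(16 - 17) - 17 ≡ 2. → (17, 2)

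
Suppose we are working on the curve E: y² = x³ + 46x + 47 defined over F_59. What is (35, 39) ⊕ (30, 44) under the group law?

(54, 39)

(35, 39) + (30, 44). λ = (44 - 39)/(30 - 35) ≡ 5/54 mod 59. 54⁻¹ ≡ 47 (mod 59), so λ ≡ 58.
  x = λ² - 35 - 30 = 3364 - 65 ≡ 54; y = λ·(35 - 54) - 39 ≡ 39. → (54, 39)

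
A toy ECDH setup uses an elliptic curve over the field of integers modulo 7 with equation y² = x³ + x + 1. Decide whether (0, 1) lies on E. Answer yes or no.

yes

y² = 1² ≡ 1; x³ + 1x + 1 = 1 ≡ 1 (mod 7). 1 = 1.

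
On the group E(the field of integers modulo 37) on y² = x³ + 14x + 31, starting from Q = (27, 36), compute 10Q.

(27, 36)

Double-and-add on 10 = (1010)₂. Start with Q = (27, 36) for the leading 1-bit.
double: tangent at (27, 36): λ = (3·27² + 14)/(2·36) ≡ 18/35. 35⁻¹ ≡ 18 (mod 37) since 35·18 = 630 ≡ 1, so λ ≡ 18·18 ≡ 28.
  x = λ² - 27 - 27 = 784 - 54 ≡ 27; y = λ·(27 - 27) - 36 ≡ 1. → (27, 1)
double: tangent at (27, 1): λ = (3·27² + 14)/(2·1) ≡ 18/2. 2⁻¹ ≡ 19 (mod 37), so λ ≡ 18·19 ≡ 9.
  x = λ² - 27 - 27 = 81 - 54 ≡ 27; y = λ·(27 - 27) - 1 ≡ 36. → (27, 36)
add Q: tangent at (27, 36): λ = (3·27² + 14)/(2·36) ≡ 18/35. 35⁻¹ ≡ 18 (mod 37), so λ ≡ 18·18 ≡ 28.
  x = λ² - 27 - 27 = 784 - 54 ≡ 27; y = λ·(27 - 27) - 36 ≡ 1. → (27, 1)
double: tangent at (27, 1): λ = (3·27² + 14)/(2·1) ≡ 18/2. 2⁻¹ ≡ 19 (mod 37), so λ ≡ 18·19 ≡ 9.
  x = λ² - 27 - 27 = 81 - 54 ≡ 27; y = λ·(27 - 27) - 1 ≡ 36. → (27, 36)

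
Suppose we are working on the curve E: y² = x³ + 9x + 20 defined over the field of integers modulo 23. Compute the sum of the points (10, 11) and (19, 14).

(10, 11) + (19, 14). λ = (14 - 11)/(19 - 10) ≡ 3/9 mod 23. 9⁻¹ ≡ 18 (mod 23), so λ ≡ 8.
  x = λ² - 10 - 19 = 64 - 29 ≡ 12; y = λ·(10 - 12) - 11 ≡ 19. → (12, 19)

(12, 19)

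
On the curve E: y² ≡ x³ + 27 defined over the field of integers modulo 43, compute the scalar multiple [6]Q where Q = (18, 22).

Double-and-add on 6 = (110)₂. Start with Q = (18, 22) for the leading 1-bit.
double: tangent at (18, 22): λ = (3·18² + 0)/(2·22) ≡ 26/1. 1⁻¹ ≡ 1 (mod 43) since 1·1 = 1 ≡ 1, so λ ≡ 26·1 ≡ 26.
  x = λ² - 18 - 18 = 676 - 36 ≡ 38; y = λ·(18 - 38) - 22 ≡ 17. → (38, 17)
add Q: (38, 17) + (18, 22). λ = (22 - 17)/(18 - 38) ≡ 5/23 mod 43. 23⁻¹ ≡ 15 (mod 43) since 23·15 = 345 ≡ 1, so λ ≡ 32.
  x = λ² - 38 - 18 = 1024 - 56 ≡ 22; y = λ·(38 - 22) - 17 ≡ 22. → (22, 22)
double: tangent at (22, 22): λ = (3·22² + 0)/(2·22) ≡ 33/1. 1⁻¹ ≡ 1 (mod 43) since 1·1 = 1 ≡ 1, so λ ≡ 33·1 ≡ 33.
  x = λ² - 22 - 22 = 1089 - 44 ≡ 13; y = λ·(22 - 13) - 22 ≡ 17. → (13, 17)

(13, 17)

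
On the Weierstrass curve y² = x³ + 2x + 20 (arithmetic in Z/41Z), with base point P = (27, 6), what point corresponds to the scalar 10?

Repeated addition: build up to 10P.
2P: tangent at (27, 6): λ = (3·27² + 2)/(2·6) ≡ 16/12. 12⁻¹ ≡ 24 (mod 41), so λ ≡ 16·24 ≡ 15.
  x = λ² - 27 - 27 = 225 - 54 ≡ 7; y = λ·(27 - 7) - 6 ≡ 7. → (7, 7)
3P: (7, 7) + (27, 6). λ = (6 - 7)/(27 - 7) ≡ 40/20 mod 41. 20⁻¹ ≡ 39 (mod 41), so λ ≡ 2.
  x = λ² - 7 - 27 = 4 - 34 ≡ 11; y = λ·(7 - 11) - 7 ≡ 26. → (11, 26)
4P: (11, 26) + (27, 6). λ = (6 - 26)/(27 - 11) ≡ 21/16 mod 41. 16⁻¹ ≡ 18 (mod 41), so λ ≡ 9.
  x = λ² - 11 - 27 = 81 - 38 ≡ 2; y = λ·(11 - 2) - 26 ≡ 14. → (2, 14)
5P: (2, 14) + (27, 6). λ = (6 - 14)/(27 - 2) ≡ 33/25 mod 41. 25⁻¹ ≡ 23 (mod 41) since 25·23 = 575 ≡ 1, so λ ≡ 21.
  x = λ² - 2 - 27 = 441 - 29 ≡ 2; y = λ·(2 - 2) - 14 ≡ 27. → (2, 27)
6P: (2, 27) + (27, 6). λ = (6 - 27)/(27 - 2) ≡ 20/25 mod 41. 25⁻¹ ≡ 23 (mod 41), so λ ≡ 9.
  x = λ² - 2 - 27 = 81 - 29 ≡ 11; y = λ·(2 - 11) - 27 ≡ 15. → (11, 15)
7P: (11, 15) + (27, 6). λ = (6 - 15)/(27 - 11) ≡ 32/16 mod 41. 16⁻¹ ≡ 18 (mod 41) since 16·18 = 288 ≡ 1, so λ ≡ 2.
  x = λ² - 11 - 27 = 4 - 38 ≡ 7; y = λ·(11 - 7) - 15 ≡ 34. → (7, 34)
8P: (7, 34) + (27, 6). λ = (6 - 34)/(27 - 7) ≡ 13/20 mod 41. 20⁻¹ ≡ 39 (mod 41) since 20·39 = 780 ≡ 1, so λ ≡ 15.
  x = λ² - 7 - 27 = 225 - 34 ≡ 27; y = λ·(7 - 27) - 34 ≡ 35. → (27, 35)
9P: (27, 35) + (27, 6): same x and y₁ ≡ -y₂, so the sum is 𝒪.
10P: 𝒪 + (27, 6) = (27, 6) (identity).

(27, 6)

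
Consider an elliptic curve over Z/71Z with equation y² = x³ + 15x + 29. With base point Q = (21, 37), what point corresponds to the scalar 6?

(39, 68)

Double-and-add on 6 = (110)₂. Start with Q = (21, 37) for the leading 1-bit.
double: tangent at (21, 37): λ = (3·21² + 15)/(2·37) ≡ 60/3. 3⁻¹ ≡ 24 (mod 71), so λ ≡ 60·24 ≡ 20.
  x = λ² - 21 - 21 = 400 - 42 ≡ 3; y = λ·(21 - 3) - 37 ≡ 39. → (3, 39)
add Q: (3, 39) + (21, 37). λ = (37 - 39)/(21 - 3) ≡ 69/18 mod 71. 18⁻¹ ≡ 4 (mod 71), so λ ≡ 63.
  x = λ² - 3 - 21 = 3969 - 24 ≡ 40; y = λ·(3 - 40) - 39 ≡ 44. → (40, 44)
double: tangent at (40, 44): λ = (3·40² + 15)/(2·44) ≡ 58/17. 17⁻¹ ≡ 46 (mod 71) since 17·46 = 782 ≡ 1, so λ ≡ 58·46 ≡ 41.
  x = λ² - 40 - 40 = 1681 - 80 ≡ 39; y = λ·(40 - 39) - 44 ≡ 68. → (39, 68)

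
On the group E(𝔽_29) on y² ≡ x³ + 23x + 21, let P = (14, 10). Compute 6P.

O

Repeated addition: build up to 6P.
2P: tangent at (14, 10): λ = (3·14² + 23)/(2·10) ≡ 2/20. 20⁻¹ ≡ 16 (mod 29), so λ ≡ 2·16 ≡ 3.
  x = λ² - 14 - 14 = 9 - 28 ≡ 10; y = λ·(14 - 10) - 10 ≡ 2. → (10, 2)
3P: (10, 2) + (14, 10). λ = (10 - 2)/(14 - 10) ≡ 8/4 mod 29. 4⁻¹ ≡ 22 (mod 29), so λ ≡ 2.
  x = λ² - 10 - 14 = 4 - 24 ≡ 9; y = λ·(10 - 9) - 2 ≡ 0. → (9, 0)
4P: (9, 0) + (14, 10). λ = (10 - 0)/(14 - 9) ≡ 10/5 mod 29. 5⁻¹ ≡ 6 (mod 29), so λ ≡ 2.
  x = λ² - 9 - 14 = 4 - 23 ≡ 10; y = λ·(9 - 10) - 0 ≡ 27. → (10, 27)
5P: (10, 27) + (14, 10). λ = (10 - 27)/(14 - 10) ≡ 12/4 mod 29. 4⁻¹ ≡ 22 (mod 29), so λ ≡ 3.
  x = λ² - 10 - 14 = 9 - 24 ≡ 14; y = λ·(10 - 14) - 27 ≡ 19. → (14, 19)
6P: (14, 19) + (14, 10): same x and y₁ ≡ -y₂, so the sum is O.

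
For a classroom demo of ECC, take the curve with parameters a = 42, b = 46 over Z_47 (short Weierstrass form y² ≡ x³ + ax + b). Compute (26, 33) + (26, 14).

The two points share x = 26 and their y-coordinates satisfy 33 + 14 ≡ 0 (mod 47), so they are inverses. Their sum is 𝒪.

O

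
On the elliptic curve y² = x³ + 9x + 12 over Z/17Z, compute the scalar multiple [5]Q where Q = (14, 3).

(2, 15)

Repeated addition: build up to 5Q.
2Q: tangent at (14, 3): λ = (3·14² + 9)/(2·3) ≡ 2/6. 6⁻¹ ≡ 3 (mod 17), so λ ≡ 2·3 ≡ 6.
  x = λ² - 14 - 14 = 36 - 28 ≡ 8; y = λ·(14 - 8) - 3 ≡ 16. → (8, 16)
3Q: (8, 16) + (14, 3). λ = (3 - 16)/(14 - 8) ≡ 4/6 mod 17. 6⁻¹ ≡ 3 (mod 17), so λ ≡ 12.
  x = λ² - 8 - 14 = 144 - 22 ≡ 3; y = λ·(8 - 3) - 16 ≡ 10. → (3, 10)
4Q: (3, 10) + (14, 3). λ = (3 - 10)/(14 - 3) ≡ 10/11 mod 17. 11⁻¹ ≡ 14 (mod 17) since 11·14 = 154 ≡ 1, so λ ≡ 4.
  x = λ² - 3 - 14 = 16 - 17 ≡ 16; y = λ·(3 - 16) - 10 ≡ 6. → (16, 6)
5Q: (16, 6) + (14, 3). λ = (3 - 6)/(14 - 16) ≡ 14/15 mod 17. 15⁻¹ ≡ 8 (mod 17), so λ ≡ 10.
  x = λ² - 16 - 14 = 100 - 30 ≡ 2; y = λ·(16 - 2) - 6 ≡ 15. → (2, 15)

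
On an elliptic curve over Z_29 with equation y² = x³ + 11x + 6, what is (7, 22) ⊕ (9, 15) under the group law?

(18, 2)

(7, 22) + (9, 15). λ = (15 - 22)/(9 - 7) ≡ 22/2 mod 29. 2⁻¹ ≡ 15 (mod 29), so λ ≡ 11.
  x = λ² - 7 - 9 = 121 - 16 ≡ 18; y = λ·(7 - 18) - 22 ≡ 2. → (18, 2)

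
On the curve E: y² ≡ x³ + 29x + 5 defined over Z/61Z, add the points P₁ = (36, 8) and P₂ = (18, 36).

(36, 8) + (18, 36). λ = (36 - 8)/(18 - 36) ≡ 28/43 mod 61. 43⁻¹ ≡ 44 (mod 61), so λ ≡ 12.
  x = λ² - 36 - 18 = 144 - 54 ≡ 29; y = λ·(36 - 29) - 8 ≡ 15. → (29, 15)

(29, 15)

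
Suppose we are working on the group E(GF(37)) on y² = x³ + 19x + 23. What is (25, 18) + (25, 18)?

(36, 22)

tangent at (25, 18): λ = (3·25² + 19)/(2·18) ≡ 7/36. 36⁻¹ ≡ 36 (mod 37), so λ ≡ 7·36 ≡ 30.
  x = λ² - 25 - 25 = 900 - 50 ≡ 36; y = λ·(25 - 36) - 18 ≡ 22. → (36, 22)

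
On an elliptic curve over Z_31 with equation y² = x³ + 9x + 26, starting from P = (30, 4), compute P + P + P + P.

(17, 16)

Double-and-add on 4 = (100)₂. Start with P = (30, 4) for the leading 1-bit.
double: tangent at (30, 4): λ = (3·30² + 9)/(2·4) ≡ 12/8. 8⁻¹ ≡ 4 (mod 31), so λ ≡ 12·4 ≡ 17.
  x = λ² - 30 - 30 = 289 - 60 ≡ 12; y = λ·(30 - 12) - 4 ≡ 23. → (12, 23)
double: tangent at (12, 23): λ = (3·12² + 9)/(2·23) ≡ 7/15. 15⁻¹ ≡ 29 (mod 31) since 15·29 = 435 ≡ 1, so λ ≡ 7·29 ≡ 17.
  x = λ² - 12 - 12 = 289 - 24 ≡ 17; y = λ·(12 - 17) - 23 ≡ 16. → (17, 16)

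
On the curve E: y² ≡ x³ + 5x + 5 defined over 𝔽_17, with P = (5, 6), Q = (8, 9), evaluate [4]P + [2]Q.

First 4P:
Repeated addition: build up to 4P.
2P: tangent at (5, 6): λ = (3·5² + 5)/(2·6) ≡ 12/12. 12⁻¹ ≡ 10 (mod 17), so λ ≡ 12·10 ≡ 1.
  x = λ² - 5 - 5 = 1 - 10 ≡ 8; y = λ·(5 - 8) - 6 ≡ 8. → (8, 8)
3P: (8, 8) + (5, 6). λ = (6 - 8)/(5 - 8) ≡ 15/14 mod 17. 14⁻¹ ≡ 11 (mod 17) since 14·11 = 154 ≡ 1, so λ ≡ 12.
  x = λ² - 8 - 5 = 144 - 13 ≡ 12; y = λ·(8 - 12) - 8 ≡ 12. → (12, 12)
4P: (12, 12) + (5, 6). λ = (6 - 12)/(5 - 12) ≡ 11/10 mod 17. 10⁻¹ ≡ 12 (mod 17) since 10·12 = 120 ≡ 1, so λ ≡ 13.
  x = λ² - 12 - 5 = 169 - 17 ≡ 16; y = λ·(12 - 16) - 12 ≡ 4. → (16, 4)
4P = (16, 4).
Next 2Q:
Repeated addition: build up to 2Q.
2Q: tangent at (8, 9): λ = (3·8² + 5)/(2·9) ≡ 10/1. 1⁻¹ ≡ 1 (mod 17) since 1·1 = 1 ≡ 1, so λ ≡ 10·1 ≡ 10.
  x = λ² - 8 - 8 = 100 - 16 ≡ 16; y = λ·(8 - 16) - 9 ≡ 13. → (16, 13)
2Q = (16, 13).
Finally 4P + 2Q:
(16, 4) + (16, 13): same x and y₁ ≡ -y₂, so the sum is O.

O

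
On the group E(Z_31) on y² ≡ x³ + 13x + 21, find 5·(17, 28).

(10, 29)

Write G = (17, 28).
Double-and-add on 5 = (101)₂. Start with G = (17, 28) for the leading 1-bit.
double: tangent at (17, 28): λ = (3·17² + 13)/(2·28) ≡ 12/25. 25⁻¹ ≡ 5 (mod 31), so λ ≡ 12·5 ≡ 29.
  x = λ² - 17 - 17 = 841 - 34 ≡ 1; y = λ·(17 - 1) - 28 ≡ 2. → (1, 2)
double: tangent at (1, 2): λ = (3·1² + 13)/(2·2) ≡ 16/4. 4⁻¹ ≡ 8 (mod 31), so λ ≡ 16·8 ≡ 4.
  x = λ² - 1 - 1 = 16 - 2 ≡ 14; y = λ·(1 - 14) - 2 ≡ 8. → (14, 8)
add G: (14, 8) + (17, 28). λ = (28 - 8)/(17 - 14) ≡ 20/3 mod 31. 3⁻¹ ≡ 21 (mod 31) since 3·21 = 63 ≡ 1, so λ ≡ 17.
  x = λ² - 14 - 17 = 289 - 31 ≡ 10; y = λ·(14 - 10) - 8 ≡ 29. → (10, 29)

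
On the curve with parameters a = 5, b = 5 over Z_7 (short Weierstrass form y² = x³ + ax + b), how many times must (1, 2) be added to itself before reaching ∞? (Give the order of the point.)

2P: tangent at (1, 2): λ = (3·1² + 5)/(2·2) ≡ 1/4. 4⁻¹ ≡ 2 (mod 7), so λ ≡ 1·2 ≡ 2.
  x = λ² - 1 - 1 = 4 - 2 ≡ 2; y = λ·(1 - 2) - 2 ≡ 3. → (2, 3)
3P: (2, 3) + (1, 2). λ = (2 - 3)/(1 - 2) ≡ 6/6 mod 7. 6⁻¹ ≡ 6 (mod 7) since 6·6 = 36 ≡ 1, so λ ≡ 1.
  x = λ² - 2 - 1 = 1 - 3 ≡ 5; y = λ·(2 - 5) - 3 ≡ 1. → (5, 1)
4P: (5, 1) + (1, 2). λ = (2 - 1)/(1 - 5) ≡ 1/3 mod 7. 3⁻¹ ≡ 5 (mod 7), so λ ≡ 5.
  x = λ² - 5 - 1 = 25 - 6 ≡ 5; y = λ·(5 - 5) - 1 ≡ 6. → (5, 6)
5P: (5, 6) + (1, 2). λ = (2 - 6)/(1 - 5) ≡ 3/3 mod 7. 3⁻¹ ≡ 5 (mod 7) since 3·5 = 15 ≡ 1, so λ ≡ 1.
  x = λ² - 5 - 1 = 1 - 6 ≡ 2; y = λ·(5 - 2) - 6 ≡ 4. → (2, 4)
6P: (2, 4) + (1, 2). λ = (2 - 4)/(1 - 2) ≡ 5/6 mod 7. 6⁻¹ ≡ 6 (mod 7), so λ ≡ 2.
  x = λ² - 2 - 1 = 4 - 3 ≡ 1; y = λ·(2 - 1) - 4 ≡ 5. → (1, 5)
7P: (1, 5) + (1, 2): same x and y₁ ≡ -y₂, so the sum is ∞.
7P = ∞, so the order is 7.

7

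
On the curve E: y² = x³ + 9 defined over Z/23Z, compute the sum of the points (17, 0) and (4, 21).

(14, 4)

(17, 0) + (4, 21). λ = (21 - 0)/(4 - 17) ≡ 21/10 mod 23. 10⁻¹ ≡ 7 (mod 23), so λ ≡ 9.
  x = λ² - 17 - 4 = 81 - 21 ≡ 14; y = λ·(17 - 14) - 0 ≡ 4. → (14, 4)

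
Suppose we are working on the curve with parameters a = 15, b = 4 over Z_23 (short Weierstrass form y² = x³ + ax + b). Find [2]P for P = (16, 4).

tangent at (16, 4): λ = (3·16² + 15)/(2·4) ≡ 1/8. 8⁻¹ ≡ 3 (mod 23), so λ ≡ 1·3 ≡ 3.
  x = λ² - 16 - 16 = 9 - 32 ≡ 0; y = λ·(16 - 0) - 4 ≡ 21. → (0, 21)

(0, 21)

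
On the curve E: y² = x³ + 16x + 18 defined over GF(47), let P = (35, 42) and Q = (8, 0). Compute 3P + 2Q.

(25, 4)

First 3P:
Repeated addition: build up to 3P.
2P: tangent at (35, 42): λ = (3·35² + 16)/(2·42) ≡ 25/37. 37⁻¹ ≡ 14 (mod 47) since 37·14 = 518 ≡ 1, so λ ≡ 25·14 ≡ 21.
  x = λ² - 35 - 35 = 441 - 70 ≡ 42; y = λ·(35 - 42) - 42 ≡ 46. → (42, 46)
3P: (42, 46) + (35, 42). λ = (42 - 46)/(35 - 42) ≡ 43/40 mod 47. 40⁻¹ ≡ 20 (mod 47), so λ ≡ 14.
  x = λ² - 42 - 35 = 196 - 77 ≡ 25; y = λ·(42 - 25) - 46 ≡ 4. → (25, 4)
3P = (25, 4).
Next 2Q:
Repeated addition: build up to 2Q.
2Q: (8, 0) + (8, 0): same x and y₁ ≡ -y₂, so the sum is O.
2Q = O.
Finally 3P + 2Q:
(25, 4) + O = (25, 4) (identity).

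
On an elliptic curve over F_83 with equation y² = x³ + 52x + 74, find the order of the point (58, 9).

5

2P: tangent at (58, 9): λ = (3·58² + 52)/(2·9) ≡ 18/18. 18⁻¹ ≡ 60 (mod 83), so λ ≡ 18·60 ≡ 1.
  x = λ² - 58 - 58 = 1 - 116 ≡ 51; y = λ·(58 - 51) - 9 ≡ 81. → (51, 81)
3P: (51, 81) + (58, 9). λ = (9 - 81)/(58 - 51) ≡ 11/7 mod 83. 7⁻¹ ≡ 12 (mod 83), so λ ≡ 49.
  x = λ² - 51 - 58 = 2401 - 109 ≡ 51; y = λ·(51 - 51) - 81 ≡ 2. → (51, 2)
4P: (51, 2) + (58, 9). λ = (9 - 2)/(58 - 51) ≡ 7/7 mod 83. 7⁻¹ ≡ 12 (mod 83) since 7·12 = 84 ≡ 1, so λ ≡ 1.
  x = λ² - 51 - 58 = 1 - 109 ≡ 58; y = λ·(51 - 58) - 2 ≡ 74. → (58, 74)
5P: (58, 74) + (58, 9): same x and y₁ ≡ -y₂, so the sum is O.
5P = O, so the order is 5.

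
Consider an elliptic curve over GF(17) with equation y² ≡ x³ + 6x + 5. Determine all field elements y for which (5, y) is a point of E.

x³ + 6x + 5 = 160 ≡ 7 (mod 17).
7 is a non-residue mod 17; no y exists.

none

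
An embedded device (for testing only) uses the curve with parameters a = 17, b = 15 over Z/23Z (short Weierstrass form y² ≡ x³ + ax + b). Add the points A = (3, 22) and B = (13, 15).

(3, 22) + (13, 15). λ = (15 - 22)/(13 - 3) ≡ 16/10 mod 23. 10⁻¹ ≡ 7 (mod 23), so λ ≡ 20.
  x = λ² - 3 - 13 = 400 - 16 ≡ 16; y = λ·(3 - 16) - 22 ≡ 17. → (16, 17)

(16, 17)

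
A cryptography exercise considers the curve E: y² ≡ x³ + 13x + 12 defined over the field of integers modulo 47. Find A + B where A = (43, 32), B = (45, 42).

(31, 28)

(43, 32) + (45, 42). λ = (42 - 32)/(45 - 43) ≡ 10/2 mod 47. 2⁻¹ ≡ 24 (mod 47), so λ ≡ 5.
  x = λ² - 43 - 45 = 25 - 88 ≡ 31; y = λ·(43 - 31) - 32 ≡ 28. → (31, 28)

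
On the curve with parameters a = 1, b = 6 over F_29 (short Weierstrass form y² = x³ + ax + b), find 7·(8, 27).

Write Q = (8, 27).
Repeated addition: build up to 7Q.
2Q: tangent at (8, 27): λ = (3·8² + 1)/(2·27) ≡ 19/25. 25⁻¹ ≡ 7 (mod 29), so λ ≡ 19·7 ≡ 17.
  x = λ² - 8 - 8 = 289 - 16 ≡ 12; y = λ·(8 - 12) - 27 ≡ 21. → (12, 21)
3Q: (12, 21) + (8, 27). λ = (27 - 21)/(8 - 12) ≡ 6/25 mod 29. 25⁻¹ ≡ 7 (mod 29), so λ ≡ 13.
  x = λ² - 12 - 8 = 169 - 20 ≡ 4; y = λ·(12 - 4) - 21 ≡ 25. → (4, 25)
4Q: (4, 25) + (8, 27). λ = (27 - 25)/(8 - 4) ≡ 2/4 mod 29. 4⁻¹ ≡ 22 (mod 29), so λ ≡ 15.
  x = λ² - 4 - 8 = 225 - 12 ≡ 10; y = λ·(4 - 10) - 25 ≡ 1. → (10, 1)
5Q: (10, 1) + (8, 27). λ = (27 - 1)/(8 - 10) ≡ 26/27 mod 29. 27⁻¹ ≡ 14 (mod 29), so λ ≡ 16.
  x = λ² - 10 - 8 = 256 - 18 ≡ 6; y = λ·(10 - 6) - 1 ≡ 5. → (6, 5)
6Q: (6, 5) + (8, 27). λ = (27 - 5)/(8 - 6) ≡ 22/2 mod 29. 2⁻¹ ≡ 15 (mod 29), so λ ≡ 11.
  x = λ² - 6 - 8 = 121 - 14 ≡ 20; y = λ·(6 - 20) - 5 ≡ 15. → (20, 15)
7Q: (20, 15) + (8, 27). λ = (27 - 15)/(8 - 20) ≡ 12/17 mod 29. 17⁻¹ ≡ 12 (mod 29), so λ ≡ 28.
  x = λ² - 20 - 8 = 784 - 28 ≡ 2; y = λ·(20 - 2) - 15 ≡ 25. → (2, 25)

(2, 25)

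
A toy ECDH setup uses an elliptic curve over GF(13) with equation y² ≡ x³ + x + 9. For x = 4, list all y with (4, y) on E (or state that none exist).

5, 8

x³ + 1x + 9 = 77 ≡ 12 (mod 13).
Square roots of 12 mod 13: 5 and 8 (since 5² = 25 ≡ 12).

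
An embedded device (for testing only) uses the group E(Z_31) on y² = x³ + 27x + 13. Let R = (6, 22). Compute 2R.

tangent at (6, 22): λ = (3·6² + 27)/(2·22) ≡ 11/13. 13⁻¹ ≡ 12 (mod 31), so λ ≡ 11·12 ≡ 8.
  x = λ² - 6 - 6 = 64 - 12 ≡ 21; y = λ·(6 - 21) - 22 ≡ 13. → (21, 13)

(21, 13)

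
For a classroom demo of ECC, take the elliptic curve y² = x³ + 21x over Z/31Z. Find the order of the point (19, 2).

8

2P: tangent at (19, 2): λ = (3·19² + 21)/(2·2) ≡ 19/4. 4⁻¹ ≡ 8 (mod 31), so λ ≡ 19·8 ≡ 28.
  x = λ² - 19 - 19 = 784 - 38 ≡ 2; y = λ·(19 - 2) - 2 ≡ 9. → (2, 9)
3P: (2, 9) + (19, 2). λ = (2 - 9)/(19 - 2) ≡ 24/17 mod 31. 17⁻¹ ≡ 11 (mod 31) since 17·11 = 187 ≡ 1, so λ ≡ 16.
  x = λ² - 2 - 19 = 256 - 21 ≡ 18; y = λ·(2 - 18) - 9 ≡ 14. → (18, 14)
4P: (18, 14) + (19, 2). λ = (2 - 14)/(19 - 18) ≡ 19/1 mod 31. 1⁻¹ ≡ 1 (mod 31), so λ ≡ 19.
  x = λ² - 18 - 19 = 361 - 37 ≡ 14; y = λ·(18 - 14) - 14 ≡ 0. → (14, 0)
5P: (14, 0) + (19, 2). λ = (2 - 0)/(19 - 14) ≡ 2/5 mod 31. 5⁻¹ ≡ 25 (mod 31), so λ ≡ 19.
  x = λ² - 14 - 19 = 361 - 33 ≡ 18; y = λ·(14 - 18) - 0 ≡ 17. → (18, 17)
6P: (18, 17) + (19, 2). λ = (2 - 17)/(19 - 18) ≡ 16/1 mod 31. 1⁻¹ ≡ 1 (mod 31) since 1·1 = 1 ≡ 1, so λ ≡ 16.
  x = λ² - 18 - 19 = 256 - 37 ≡ 2; y = λ·(18 - 2) - 17 ≡ 22. → (2, 22)
7P: (2, 22) + (19, 2). λ = (2 - 22)/(19 - 2) ≡ 11/17 mod 31. 17⁻¹ ≡ 11 (mod 31), so λ ≡ 28.
  x = λ² - 2 - 19 = 784 - 21 ≡ 19; y = λ·(2 - 19) - 22 ≡ 29. → (19, 29)
8P: (19, 29) + (19, 2): same x and y₁ ≡ -y₂, so the sum is ∞.
8P = ∞, so the order is 8.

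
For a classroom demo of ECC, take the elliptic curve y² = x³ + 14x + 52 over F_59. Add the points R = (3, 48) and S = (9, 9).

(45, 48)

(3, 48) + (9, 9). λ = (9 - 48)/(9 - 3) ≡ 20/6 mod 59. 6⁻¹ ≡ 10 (mod 59) since 6·10 = 60 ≡ 1, so λ ≡ 23.
  x = λ² - 3 - 9 = 529 - 12 ≡ 45; y = λ·(3 - 45) - 48 ≡ 48. → (45, 48)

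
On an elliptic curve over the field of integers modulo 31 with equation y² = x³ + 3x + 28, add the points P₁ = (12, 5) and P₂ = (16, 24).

(12, 26)

(12, 5) + (16, 24). λ = (24 - 5)/(16 - 12) ≡ 19/4 mod 31. 4⁻¹ ≡ 8 (mod 31), so λ ≡ 28.
  x = λ² - 12 - 16 = 784 - 28 ≡ 12; y = λ·(12 - 12) - 5 ≡ 26. → (12, 26)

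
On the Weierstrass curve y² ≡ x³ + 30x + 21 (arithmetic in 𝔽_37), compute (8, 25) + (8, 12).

The two points share x = 8 and their y-coordinates satisfy 25 + 12 ≡ 0 (mod 37), so they are inverses. Their sum is O.

O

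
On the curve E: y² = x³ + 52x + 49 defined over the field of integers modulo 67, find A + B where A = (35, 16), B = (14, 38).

(39, 52)

(35, 16) + (14, 38). λ = (38 - 16)/(14 - 35) ≡ 22/46 mod 67. 46⁻¹ ≡ 51 (mod 67) since 46·51 = 2346 ≡ 1, so λ ≡ 50.
  x = λ² - 35 - 14 = 2500 - 49 ≡ 39; y = λ·(35 - 39) - 16 ≡ 52. → (39, 52)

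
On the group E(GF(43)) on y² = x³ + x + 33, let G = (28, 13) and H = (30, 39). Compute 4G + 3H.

(30, 4)

First 4G:
Double-and-add on 4 = (100)₂. Start with G = (28, 13) for the leading 1-bit.
double: tangent at (28, 13): λ = (3·28² + 1)/(2·13) ≡ 31/26. 26⁻¹ ≡ 5 (mod 43), so λ ≡ 31·5 ≡ 26.
  x = λ² - 28 - 28 = 676 - 56 ≡ 18; y = λ·(28 - 18) - 13 ≡ 32. → (18, 32)
double: tangent at (18, 32): λ = (3·18² + 1)/(2·32) ≡ 27/21. 21⁻¹ ≡ 41 (mod 43), so λ ≡ 27·41 ≡ 32.
  x = λ² - 18 - 18 = 1024 - 36 ≡ 42; y = λ·(18 - 42) - 32 ≡ 17. → (42, 17)
4G = (42, 17).
Next 3H:
Repeated addition: build up to 3H.
2H: tangent at (30, 39): λ = (3·30² + 1)/(2·39) ≡ 35/35. 35⁻¹ ≡ 16 (mod 43), so λ ≡ 35·16 ≡ 1.
  x = λ² - 30 - 30 = 1 - 60 ≡ 27; y = λ·(30 - 27) - 39 ≡ 7. → (27, 7)
3H: (27, 7) + (30, 39). λ = (39 - 7)/(30 - 27) ≡ 32/3 mod 43. 3⁻¹ ≡ 29 (mod 43), so λ ≡ 25.
  x = λ² - 27 - 30 = 625 - 57 ≡ 9; y = λ·(27 - 9) - 7 ≡ 13. → (9, 13)
3H = (9, 13).
Finally 4G + 3H:
(42, 17) + (9, 13). λ = (13 - 17)/(9 - 42) ≡ 39/10 mod 43. 10⁻¹ ≡ 13 (mod 43), so λ ≡ 34.
  x = λ² - 42 - 9 = 1156 - 51 ≡ 30; y = λ·(42 - 30) - 17 ≡ 4. → (30, 4)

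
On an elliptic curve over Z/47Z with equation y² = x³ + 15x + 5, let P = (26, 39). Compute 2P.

tangent at (26, 39): λ = (3·26² + 15)/(2·39) ≡ 22/31. 31⁻¹ ≡ 44 (mod 47) since 31·44 = 1364 ≡ 1, so λ ≡ 22·44 ≡ 28.
  x = λ² - 26 - 26 = 784 - 52 ≡ 27; y = λ·(26 - 27) - 39 ≡ 27. → (27, 27)

(27, 27)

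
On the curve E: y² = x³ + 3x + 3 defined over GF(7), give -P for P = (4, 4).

(4, 3)

-(4, 4) = (4, -4 mod 7) = (4, 3).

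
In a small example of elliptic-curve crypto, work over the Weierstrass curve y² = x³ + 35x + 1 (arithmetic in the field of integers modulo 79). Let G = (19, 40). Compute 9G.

Repeated addition: build up to 9G.
2G: tangent at (19, 40): λ = (3·19² + 35)/(2·40) ≡ 12/1. 1⁻¹ ≡ 1 (mod 79) since 1·1 = 1 ≡ 1, so λ ≡ 12·1 ≡ 12.
  x = λ² - 19 - 19 = 144 - 38 ≡ 27; y = λ·(19 - 27) - 40 ≡ 22. → (27, 22)
3G: (27, 22) + (19, 40). λ = (40 - 22)/(19 - 27) ≡ 18/71 mod 79. 71⁻¹ ≡ 69 (mod 79), so λ ≡ 57.
  x = λ² - 27 - 19 = 3249 - 46 ≡ 43; y = λ·(27 - 43) - 22 ≡ 14. → (43, 14)
4G: (43, 14) + (19, 40). λ = (40 - 14)/(19 - 43) ≡ 26/55 mod 79. 55⁻¹ ≡ 23 (mod 79), so λ ≡ 45.
  x = λ² - 43 - 19 = 2025 - 62 ≡ 67; y = λ·(43 - 67) - 14 ≡ 12. → (67, 12)
5G: (67, 12) + (19, 40). λ = (40 - 12)/(19 - 67) ≡ 28/31 mod 79. 31⁻¹ ≡ 51 (mod 79), so λ ≡ 6.
  x = λ² - 67 - 19 = 36 - 86 ≡ 29; y = λ·(67 - 29) - 12 ≡ 58. → (29, 58)
6G: (29, 58) + (19, 40). λ = (40 - 58)/(19 - 29) ≡ 61/69 mod 79. 69⁻¹ ≡ 71 (mod 79), so λ ≡ 65.
  x = λ² - 29 - 19 = 4225 - 48 ≡ 69; y = λ·(29 - 69) - 58 ≡ 28. → (69, 28)
7G: (69, 28) + (19, 40). λ = (40 - 28)/(19 - 69) ≡ 12/29 mod 79. 29⁻¹ ≡ 30 (mod 79), so λ ≡ 44.
  x = λ² - 69 - 19 = 1936 - 88 ≡ 31; y = λ·(69 - 31) - 28 ≡ 64. → (31, 64)
8G: (31, 64) + (19, 40). λ = (40 - 64)/(19 - 31) ≡ 55/67 mod 79. 67⁻¹ ≡ 46 (mod 79) since 67·46 = 3082 ≡ 1, so λ ≡ 2.
  x = λ² - 31 - 19 = 4 - 50 ≡ 33; y = λ·(31 - 33) - 64 ≡ 11. → (33, 11)
9G: (33, 11) + (19, 40). λ = (40 - 11)/(19 - 33) ≡ 29/65 mod 79. 65⁻¹ ≡ 62 (mod 79) since 65·62 = 4030 ≡ 1, so λ ≡ 60.
  x = λ² - 33 - 19 = 3600 - 52 ≡ 72; y = λ·(33 - 72) - 11 ≡ 19. → (72, 19)

(72, 19)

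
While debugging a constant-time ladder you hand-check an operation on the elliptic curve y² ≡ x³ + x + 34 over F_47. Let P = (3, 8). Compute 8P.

(44, 2)

Repeated addition: build up to 8P.
2P: tangent at (3, 8): λ = (3·3² + 1)/(2·8) ≡ 28/16. 16⁻¹ ≡ 3 (mod 47), so λ ≡ 28·3 ≡ 37.
  x = λ² - 3 - 3 = 1369 - 6 ≡ 0; y = λ·(3 - 0) - 8 ≡ 9. → (0, 9)
3P: (0, 9) + (3, 8). λ = (8 - 9)/(3 - 0) ≡ 46/3 mod 47. 3⁻¹ ≡ 16 (mod 47) since 3·16 = 48 ≡ 1, so λ ≡ 31.
  x = λ² - 0 - 3 = 961 - 3 ≡ 18; y = λ·(0 - 18) - 9 ≡ 44. → (18, 44)
4P: (18, 44) + (3, 8). λ = (8 - 44)/(3 - 18) ≡ 11/32 mod 47. 32⁻¹ ≡ 25 (mod 47) since 32·25 = 800 ≡ 1, so λ ≡ 40.
  x = λ² - 18 - 3 = 1600 - 21 ≡ 28; y = λ·(18 - 28) - 44 ≡ 26. → (28, 26)
5P: (28, 26) + (3, 8). λ = (8 - 26)/(3 - 28) ≡ 29/22 mod 47. 22⁻¹ ≡ 15 (mod 47) since 22·15 = 330 ≡ 1, so λ ≡ 12.
  x = λ² - 28 - 3 = 144 - 31 ≡ 19; y = λ·(28 - 19) - 26 ≡ 35. → (19, 35)
6P: (19, 35) + (3, 8). λ = (8 - 35)/(3 - 19) ≡ 20/31 mod 47. 31⁻¹ ≡ 44 (mod 47), so λ ≡ 34.
  x = λ² - 19 - 3 = 1156 - 22 ≡ 6; y = λ·(19 - 6) - 35 ≡ 31. → (6, 31)
7P: (6, 31) + (3, 8). λ = (8 - 31)/(3 - 6) ≡ 24/44 mod 47. 44⁻¹ ≡ 31 (mod 47), so λ ≡ 39.
  x = λ² - 6 - 3 = 1521 - 9 ≡ 8; y = λ·(6 - 8) - 31 ≡ 32. → (8, 32)
8P: (8, 32) + (3, 8). λ = (8 - 32)/(3 - 8) ≡ 23/42 mod 47. 42⁻¹ ≡ 28 (mod 47) since 42·28 = 1176 ≡ 1, so λ ≡ 33.
  x = λ² - 8 - 3 = 1089 - 11 ≡ 44; y = λ·(8 - 44) - 32 ≡ 2. → (44, 2)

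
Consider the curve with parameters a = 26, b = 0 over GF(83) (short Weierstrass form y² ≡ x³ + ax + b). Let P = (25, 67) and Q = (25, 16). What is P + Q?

O

The two points share x = 25 and their y-coordinates satisfy 67 + 16 ≡ 0 (mod 83), so they are inverses. Their sum is ∞.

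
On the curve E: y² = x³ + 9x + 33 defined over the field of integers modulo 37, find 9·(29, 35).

(32, 23)

Write P = (29, 35).
Repeated addition: build up to 9P.
2P: tangent at (29, 35): λ = (3·29² + 9)/(2·35) ≡ 16/33. 33⁻¹ ≡ 9 (mod 37), so λ ≡ 16·9 ≡ 33.
  x = λ² - 29 - 29 = 1089 - 58 ≡ 32; y = λ·(29 - 32) - 35 ≡ 14. → (32, 14)
3P: (32, 14) + (29, 35). λ = (35 - 14)/(29 - 32) ≡ 21/34 mod 37. 34⁻¹ ≡ 12 (mod 37), so λ ≡ 30.
  x = λ² - 32 - 29 = 900 - 61 ≡ 25; y = λ·(32 - 25) - 14 ≡ 11. → (25, 11)
4P: (25, 11) + (29, 35). λ = (35 - 11)/(29 - 25) ≡ 24/4 mod 37. 4⁻¹ ≡ 28 (mod 37) since 4·28 = 112 ≡ 1, so λ ≡ 6.
  x = λ² - 25 - 29 = 36 - 54 ≡ 19; y = λ·(25 - 19) - 11 ≡ 25. → (19, 25)
5P: (19, 25) + (29, 35). λ = (35 - 25)/(29 - 19) ≡ 10/10 mod 37. 10⁻¹ ≡ 26 (mod 37), so λ ≡ 1.
  x = λ² - 19 - 29 = 1 - 48 ≡ 27; y = λ·(19 - 27) - 25 ≡ 4. → (27, 4)
6P: (27, 4) + (29, 35). λ = (35 - 4)/(29 - 27) ≡ 31/2 mod 37. 2⁻¹ ≡ 19 (mod 37), so λ ≡ 34.
  x = λ² - 27 - 29 = 1156 - 56 ≡ 27; y = λ·(27 - 27) - 4 ≡ 33. → (27, 33)
7P: (27, 33) + (29, 35). λ = (35 - 33)/(29 - 27) ≡ 2/2 mod 37. 2⁻¹ ≡ 19 (mod 37), so λ ≡ 1.
  x = λ² - 27 - 29 = 1 - 56 ≡ 19; y = λ·(27 - 19) - 33 ≡ 12. → (19, 12)
8P: (19, 12) + (29, 35). λ = (35 - 12)/(29 - 19) ≡ 23/10 mod 37. 10⁻¹ ≡ 26 (mod 37), so λ ≡ 6.
  x = λ² - 19 - 29 = 36 - 48 ≡ 25; y = λ·(19 - 25) - 12 ≡ 26. → (25, 26)
9P: (25, 26) + (29, 35). λ = (35 - 26)/(29 - 25) ≡ 9/4 mod 37. 4⁻¹ ≡ 28 (mod 37), so λ ≡ 30.
  x = λ² - 25 - 29 = 900 - 54 ≡ 32; y = λ·(25 - 32) - 26 ≡ 23. → (32, 23)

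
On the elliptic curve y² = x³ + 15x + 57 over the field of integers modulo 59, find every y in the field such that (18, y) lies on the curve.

x³ + 15x + 57 = 6159 ≡ 23 (mod 59).
23 is a non-residue mod 59; no y exists.

none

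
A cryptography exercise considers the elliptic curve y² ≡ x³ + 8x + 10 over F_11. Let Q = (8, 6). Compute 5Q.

Double-and-add on 5 = (101)₂. Start with Q = (8, 6) for the leading 1-bit.
double: tangent at (8, 6): λ = (3·8² + 8)/(2·6) ≡ 2/1. 1⁻¹ ≡ 1 (mod 11), so λ ≡ 2·1 ≡ 2.
  x = λ² - 8 - 8 = 4 - 16 ≡ 10; y = λ·(8 - 10) - 6 ≡ 1. → (10, 1)
double: tangent at (10, 1): λ = (3·10² + 8)/(2·1) ≡ 0/2. 2⁻¹ ≡ 6 (mod 11), so λ ≡ 0·6 ≡ 0.
  x = λ² - 10 - 10 = 0 - 20 ≡ 2; y = λ·(10 - 2) - 1 ≡ 10. → (2, 10)
add Q: (2, 10) + (8, 6). λ = (6 - 10)/(8 - 2) ≡ 7/6 mod 11. 6⁻¹ ≡ 2 (mod 11), so λ ≡ 3.
  x = λ² - 2 - 8 = 9 - 10 ≡ 10; y = λ·(2 - 10) - 10 ≡ 10. → (10, 10)

(10, 10)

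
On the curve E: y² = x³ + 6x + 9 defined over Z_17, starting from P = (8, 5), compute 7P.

Repeated addition: build up to 7P.
2P: tangent at (8, 5): λ = (3·8² + 6)/(2·5) ≡ 11/10. 10⁻¹ ≡ 12 (mod 17) since 10·12 = 120 ≡ 1, so λ ≡ 11·12 ≡ 13.
  x = λ² - 8 - 8 = 169 - 16 ≡ 0; y = λ·(8 - 0) - 5 ≡ 14. → (0, 14)
3P: (0, 14) + (8, 5). λ = (5 - 14)/(8 - 0) ≡ 8/8 mod 17. 8⁻¹ ≡ 15 (mod 17), so λ ≡ 1.
  x = λ² - 0 - 8 = 1 - 8 ≡ 10; y = λ·(0 - 10) - 14 ≡ 10. → (10, 10)
4P: (10, 10) + (8, 5). λ = (5 - 10)/(8 - 10) ≡ 12/15 mod 17. 15⁻¹ ≡ 8 (mod 17), so λ ≡ 11.
  x = λ² - 10 - 8 = 121 - 18 ≡ 1; y = λ·(10 - 1) - 10 ≡ 4. → (1, 4)
5P: (1, 4) + (8, 5). λ = (5 - 4)/(8 - 1) ≡ 1/7 mod 17. 7⁻¹ ≡ 5 (mod 17), so λ ≡ 5.
  x = λ² - 1 - 8 = 25 - 9 ≡ 16; y = λ·(1 - 16) - 4 ≡ 6. → (16, 6)
6P: (16, 6) + (8, 5). λ = (5 - 6)/(8 - 16) ≡ 16/9 mod 17. 9⁻¹ ≡ 2 (mod 17) since 9·2 = 18 ≡ 1, so λ ≡ 15.
  x = λ² - 16 - 8 = 225 - 24 ≡ 14; y = λ·(16 - 14) - 6 ≡ 7. → (14, 7)
7P: (14, 7) + (8, 5). λ = (5 - 7)/(8 - 14) ≡ 15/11 mod 17. 11⁻¹ ≡ 14 (mod 17), so λ ≡ 6.
  x = λ² - 14 - 8 = 36 - 22 ≡ 14; y = λ·(14 - 14) - 7 ≡ 10. → (14, 10)

(14, 10)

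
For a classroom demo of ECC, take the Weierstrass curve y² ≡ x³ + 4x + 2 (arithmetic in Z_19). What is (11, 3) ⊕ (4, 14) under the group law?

(11, 3) + (4, 14). λ = (14 - 3)/(4 - 11) ≡ 11/12 mod 19. 12⁻¹ ≡ 8 (mod 19), so λ ≡ 12.
  x = λ² - 11 - 4 = 144 - 15 ≡ 15; y = λ·(11 - 15) - 3 ≡ 6. → (15, 6)

(15, 6)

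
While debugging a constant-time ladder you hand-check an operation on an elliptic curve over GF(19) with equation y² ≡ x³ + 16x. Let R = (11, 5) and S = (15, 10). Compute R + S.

(10, 1)

(11, 5) + (15, 10). λ = (10 - 5)/(15 - 11) ≡ 5/4 mod 19. 4⁻¹ ≡ 5 (mod 19), so λ ≡ 6.
  x = λ² - 11 - 15 = 36 - 26 ≡ 10; y = λ·(11 - 10) - 5 ≡ 1. → (10, 1)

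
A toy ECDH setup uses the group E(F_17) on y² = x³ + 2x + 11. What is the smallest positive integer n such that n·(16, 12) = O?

2P: tangent at (16, 12): λ = (3·16² + 2)/(2·12) ≡ 5/7. 7⁻¹ ≡ 5 (mod 17), so λ ≡ 5·5 ≡ 8.
  x = λ² - 16 - 16 = 64 - 32 ≡ 15; y = λ·(16 - 15) - 12 ≡ 13. → (15, 13)
3P: (15, 13) + (16, 12). λ = (12 - 13)/(16 - 15) ≡ 16/1 mod 17. 1⁻¹ ≡ 1 (mod 17) since 1·1 = 1 ≡ 1, so λ ≡ 16.
  x = λ² - 15 - 16 = 256 - 31 ≡ 4; y = λ·(15 - 4) - 13 ≡ 10. → (4, 10)
4P: (4, 10) + (16, 12). λ = (12 - 10)/(16 - 4) ≡ 2/12 mod 17. 12⁻¹ ≡ 10 (mod 17), so λ ≡ 3.
  x = λ² - 4 - 16 = 9 - 20 ≡ 6; y = λ·(4 - 6) - 10 ≡ 1. → (6, 1)
5P: (6, 1) + (16, 12). λ = (12 - 1)/(16 - 6) ≡ 11/10 mod 17. 10⁻¹ ≡ 12 (mod 17) since 10·12 = 120 ≡ 1, so λ ≡ 13.
  x = λ² - 6 - 16 = 169 - 22 ≡ 11; y = λ·(6 - 11) - 1 ≡ 2. → (11, 2)
6P: (11, 2) + (16, 12). λ = (12 - 2)/(16 - 11) ≡ 10/5 mod 17. 5⁻¹ ≡ 7 (mod 17), so λ ≡ 2.
  x = λ² - 11 - 16 = 4 - 27 ≡ 11; y = λ·(11 - 11) - 2 ≡ 15. → (11, 15)
7P: (11, 15) + (16, 12). λ = (12 - 15)/(16 - 11) ≡ 14/5 mod 17. 5⁻¹ ≡ 7 (mod 17), so λ ≡ 13.
  x = λ² - 11 - 16 = 169 - 27 ≡ 6; y = λ·(11 - 6) - 15 ≡ 16. → (6, 16)
8P: (6, 16) + (16, 12). λ = (12 - 16)/(16 - 6) ≡ 13/10 mod 17. 10⁻¹ ≡ 12 (mod 17), so λ ≡ 3.
  x = λ² - 6 - 16 = 9 - 22 ≡ 4; y = λ·(6 - 4) - 16 ≡ 7. → (4, 7)
9P: (4, 7) + (16, 12). λ = (12 - 7)/(16 - 4) ≡ 5/12 mod 17. 12⁻¹ ≡ 10 (mod 17), so λ ≡ 16.
  x = λ² - 4 - 16 = 256 - 20 ≡ 15; y = λ·(4 - 15) - 7 ≡ 4. → (15, 4)
10P: (15, 4) + (16, 12). λ = (12 - 4)/(16 - 15) ≡ 8/1 mod 17. 1⁻¹ ≡ 1 (mod 17), so λ ≡ 8.
  x = λ² - 15 - 16 = 64 - 31 ≡ 16; y = λ·(15 - 16) - 4 ≡ 5. → (16, 5)
11P: (16, 5) + (16, 12): same x and y₁ ≡ -y₂, so the sum is O.
11P = O, so the order is 11.

11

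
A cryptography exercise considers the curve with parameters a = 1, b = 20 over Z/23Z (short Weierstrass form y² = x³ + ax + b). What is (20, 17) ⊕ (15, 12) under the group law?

(12, 14)

(20, 17) + (15, 12). λ = (12 - 17)/(15 - 20) ≡ 18/18 mod 23. 18⁻¹ ≡ 9 (mod 23) since 18·9 = 162 ≡ 1, so λ ≡ 1.
  x = λ² - 20 - 15 = 1 - 35 ≡ 12; y = λ·(20 - 12) - 17 ≡ 14. → (12, 14)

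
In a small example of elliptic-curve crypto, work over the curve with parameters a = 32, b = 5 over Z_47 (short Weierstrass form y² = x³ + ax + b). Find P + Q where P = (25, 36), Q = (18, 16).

(16, 30)

(25, 36) + (18, 16). λ = (16 - 36)/(18 - 25) ≡ 27/40 mod 47. 40⁻¹ ≡ 20 (mod 47) since 40·20 = 800 ≡ 1, so λ ≡ 23.
  x = λ² - 25 - 18 = 529 - 43 ≡ 16; y = λ·(25 - 16) - 36 ≡ 30. → (16, 30)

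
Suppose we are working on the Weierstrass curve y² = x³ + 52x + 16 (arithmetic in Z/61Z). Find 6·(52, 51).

Write G = (52, 51).
Repeated addition: build up to 6G.
2G: tangent at (52, 51): λ = (3·52² + 52)/(2·51) ≡ 51/41. 41⁻¹ ≡ 3 (mod 61), so λ ≡ 51·3 ≡ 31.
  x = λ² - 52 - 52 = 961 - 104 ≡ 3; y = λ·(52 - 3) - 51 ≡ 4. → (3, 4)
3G: (3, 4) + (52, 51). λ = (51 - 4)/(52 - 3) ≡ 47/49 mod 61. 49⁻¹ ≡ 5 (mod 61), so λ ≡ 52.
  x = λ² - 3 - 52 = 2704 - 55 ≡ 26; y = λ·(3 - 26) - 4 ≡ 20. → (26, 20)
4G: (26, 20) + (52, 51). λ = (51 - 20)/(52 - 26) ≡ 31/26 mod 61. 26⁻¹ ≡ 54 (mod 61), so λ ≡ 27.
  x = λ² - 26 - 52 = 729 - 78 ≡ 41; y = λ·(26 - 41) - 20 ≡ 2. → (41, 2)
5G: (41, 2) + (52, 51). λ = (51 - 2)/(52 - 41) ≡ 49/11 mod 61. 11⁻¹ ≡ 50 (mod 61) since 11·50 = 550 ≡ 1, so λ ≡ 10.
  x = λ² - 41 - 52 = 100 - 93 ≡ 7; y = λ·(41 - 7) - 2 ≡ 33. → (7, 33)
6G: (7, 33) + (52, 51). λ = (51 - 33)/(52 - 7) ≡ 18/45 mod 61. 45⁻¹ ≡ 19 (mod 61), so λ ≡ 37.
  x = λ² - 7 - 52 = 1369 - 59 ≡ 29; y = λ·(7 - 29) - 33 ≡ 7. → (29, 7)

(29, 7)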